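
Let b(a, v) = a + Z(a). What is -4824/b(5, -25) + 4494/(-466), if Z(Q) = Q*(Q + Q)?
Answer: -1247577/12815 ≈ -97.353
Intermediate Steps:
Z(Q) = 2*Q² (Z(Q) = Q*(2*Q) = 2*Q²)
b(a, v) = a + 2*a²
-4824/b(5, -25) + 4494/(-466) = -4824*1/(5*(1 + 2*5)) + 4494/(-466) = -4824*1/(5*(1 + 10)) + 4494*(-1/466) = -4824/(5*11) - 2247/233 = -4824/55 - 2247/233 = -1247577/12815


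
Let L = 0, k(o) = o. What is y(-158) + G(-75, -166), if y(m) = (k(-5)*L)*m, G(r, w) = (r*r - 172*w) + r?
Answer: 34102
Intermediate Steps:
G(r, w) = r + r**2 - 172*w (G(r, w) = (r**2 - 172*w) + r = r + r**2 - 172*w)
y(m) = 0 (y(m) = (-5*0)*m = 0*m = 0)
y(-158) + G(-75, -166) = 0 + (-75 + (-75)**2 - 172*(-166)) = 0 + (-75 + 5625 + 28552) = 0 + 34102 = 34102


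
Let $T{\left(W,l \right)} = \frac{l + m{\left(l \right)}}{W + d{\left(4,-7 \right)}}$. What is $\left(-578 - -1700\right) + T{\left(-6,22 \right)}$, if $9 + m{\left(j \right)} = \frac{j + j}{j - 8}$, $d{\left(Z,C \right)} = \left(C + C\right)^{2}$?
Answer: $\frac{1492373}{1330} \approx 1122.1$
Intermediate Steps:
$d{\left(Z,C \right)} = 4 C^{2}$ ($d{\left(Z,C \right)} = \left(2 C\right)^{2} = 4 C^{2}$)
$m{\left(j \right)} = -9 + \frac{2 j}{-8 + j}$ ($m{\left(j \right)} = -9 + \frac{j + j}{j - 8} = -9 + \frac{2 j}{-8 + j}$)
$T{\left(W,l \right)} = \frac{l + \frac{72 - 7 l}{-8 + l}}{196 + W}$ ($T{\left(W,l \right)} = \frac{l + \frac{72 - 7 l}{-8 + l}}{W + 4 \left(-7\right)^{2}} = \frac{l + \frac{72 - 7 l}{-8 + l}}{W + 4 \cdot 49} = \frac{l + \frac{72 - 7 l}{-8 + l}}{W + 196} = \frac{l + \frac{72 - 7 l}{-8 + l}}{196 + W}$)
$\left(-578 - -1700\right) + T{\left(-6,22 \right)} = \left(-578 - -1700\right) + \frac{72 - 154 + 22 \left(-8 + 22\right)}{\left(-8 + 22\right) \left(196 - 6\right)} = \left(-578 + 1700\right) + \frac{72 - 154 + 22 \cdot 14}{14 \cdot 190} = 1122 + \frac{1}{14} \cdot \frac{1}{190} \left(72 - 154 + 308\right) = 1122 + \frac{1}{14} \cdot \frac{1}{190} \cdot 226 = 1122 + \frac{113}{1330} = \frac{1492373}{1330}$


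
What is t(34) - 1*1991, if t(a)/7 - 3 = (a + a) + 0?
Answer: -1494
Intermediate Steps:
t(a) = 21 + 14*a (t(a) = 21 + 7*((a + a) + 0) = 21 + 7*(2*a + 0) = 21 + 7*(2*a) = 21 + 14*a)
t(34) - 1*1991 = (21 + 14*34) - 1*1991 = (21 + 476) - 1991 = 497 - 1991 = -1494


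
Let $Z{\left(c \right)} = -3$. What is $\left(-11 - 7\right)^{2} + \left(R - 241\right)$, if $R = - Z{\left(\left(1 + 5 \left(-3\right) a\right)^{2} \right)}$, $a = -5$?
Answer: $86$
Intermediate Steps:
$R = 3$ ($R = \left(-1\right) \left(-3\right) = 3$)
$\left(-11 - 7\right)^{2} + \left(R - 241\right) = \left(-11 - 7\right)^{2} + \left(3 - 241\right) = \left(-18\right)^{2} - 238 = 324 - 238 = 86$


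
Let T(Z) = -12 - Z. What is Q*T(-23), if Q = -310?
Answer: -3410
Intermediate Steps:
Q*T(-23) = -310*(-12 - 1*(-23)) = -310*(-12 + 23) = -310*11 = -3410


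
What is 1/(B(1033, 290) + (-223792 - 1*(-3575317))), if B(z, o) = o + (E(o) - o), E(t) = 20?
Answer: 1/3351545 ≈ 2.9837e-7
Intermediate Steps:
B(z, o) = 20 (B(z, o) = o + (20 - o) = 20)
1/(B(1033, 290) + (-223792 - 1*(-3575317))) = 1/(20 + (-223792 - 1*(-3575317))) = 1/(20 + (-223792 + 3575317)) = 1/(20 + 3351525) = 1/3351545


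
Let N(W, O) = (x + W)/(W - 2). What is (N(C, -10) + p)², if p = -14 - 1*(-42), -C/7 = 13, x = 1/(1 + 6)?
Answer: 39538944/47089 ≈ 839.66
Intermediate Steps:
x = ⅐ (x = 1/7 = ⅐ ≈ 0.14286)
C = -91 (C = -7*13 = -91)
p = 28 (p = -14 + 42 = 28)
N(W, O) = (⅐ + W)/(-2 + W) (N(W, O) = (⅐ + W)/(W - 2) = (⅐ + W)/(-2 + W))
(N(C, -10) + p)² = ((⅐ - 91)/(-2 - 91) + 28)² = (-636/7/(-93) + 28)² = (-1/93*(-636/7) + 28)² = (212/217 + 28)² = (6288/217)² = 39538944/47089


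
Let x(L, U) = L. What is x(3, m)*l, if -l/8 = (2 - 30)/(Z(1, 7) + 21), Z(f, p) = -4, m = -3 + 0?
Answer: 672/17 ≈ 39.529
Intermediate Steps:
m = -3
l = 224/17 (l = -8*(2 - 30)/(-4 + 21) = -(-224)/17 = -8*(-28/17) = 224/17 ≈ 13.176)
x(3, m)*l = 3*(224/17) = 672/17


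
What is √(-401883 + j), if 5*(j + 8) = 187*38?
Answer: I*√10011745/5 ≈ 632.83*I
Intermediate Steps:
j = 7066/5 (j = -8 + (187*38)/5 = -8 + (⅕)*7106 = -8 + 7106/5 = 7066/5 ≈ 1413.2)
√(-401883 + j) = √(-401883 + 7066/5) = √(-2002349/5) = I*√10011745/5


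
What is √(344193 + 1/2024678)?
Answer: √1410957594223031690/2024678 ≈ 586.68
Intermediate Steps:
√(344193 + 1/2024678) = √(696879994855/2024678) = √1410957594223031690/2024678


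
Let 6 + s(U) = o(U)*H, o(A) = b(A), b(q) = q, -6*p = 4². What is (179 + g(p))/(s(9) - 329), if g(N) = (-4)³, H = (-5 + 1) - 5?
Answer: -115/416 ≈ -0.27644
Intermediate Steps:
p = -8/3 (p = -⅙*4² = -⅙*16 = -8/3 ≈ -2.6667)
o(A) = A
H = -9 (H = -4 - 5 = -9)
g(N) = -64
s(U) = -6 - 9*U (s(U) = -6 + U*(-9) = -6 - 9*U)
(179 + g(p))/(s(9) - 329) = (179 - 64)/((-6 - 9*9) - 329) = 115/((-6 - 81) - 329) = 115/(-87 - 329) = 115/(-416) = 115*(-1/416) = -115/416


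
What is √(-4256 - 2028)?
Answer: 2*I*√1571 ≈ 79.272*I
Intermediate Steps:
√(-4256 - 2028) = √(-6284) = 2*I*√1571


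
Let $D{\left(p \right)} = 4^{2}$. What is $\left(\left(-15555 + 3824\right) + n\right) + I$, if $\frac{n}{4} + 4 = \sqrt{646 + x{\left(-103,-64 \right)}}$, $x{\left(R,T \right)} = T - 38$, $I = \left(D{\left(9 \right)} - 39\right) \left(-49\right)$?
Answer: $-10620 + 16 \sqrt{34} \approx -10527.0$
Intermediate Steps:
$D{\left(p \right)} = 16$
$I = 1127$ ($I = \left(16 - 39\right) \left(-49\right) = \left(-23\right) \left(-49\right) = 1127$)
$x{\left(R,T \right)} = -38 + T$
$n = -16 + 16 \sqrt{34}$ ($n = -16 + 4 \sqrt{646 - 102} = -16 + 4 \sqrt{544} = -16 + 4 \cdot 4 \sqrt{34} = -16 + 16 \sqrt{34} \approx 77.295$)
$\left(\left(-15555 + 3824\right) + n\right) + I = \left(\left(-15555 + 3824\right) - \left(16 - 16 \sqrt{34}\right)\right) + 1127 = \left(-11731 - \left(16 - 16 \sqrt{34}\right)\right) + 1127 = \left(-11747 + 16 \sqrt{34}\right) + 1127 = -10620 + 16 \sqrt{34}$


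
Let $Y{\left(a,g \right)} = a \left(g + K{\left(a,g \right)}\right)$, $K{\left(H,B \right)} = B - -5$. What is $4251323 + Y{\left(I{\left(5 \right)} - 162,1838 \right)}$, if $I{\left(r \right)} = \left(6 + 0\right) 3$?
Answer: $3721259$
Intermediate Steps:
$I{\left(r \right)} = 18$ ($I{\left(r \right)} = 6 \cdot 3 = 18$)
$K{\left(H,B \right)} = 5 + B$ ($K{\left(H,B \right)} = B + 5 = 5 + B$)
$Y{\left(a,g \right)} = a \left(5 + 2 g\right)$ ($Y{\left(a,g \right)} = a \left(g + \left(5 + g\right)\right) = a \left(5 + 2 g\right)$)
$4251323 + Y{\left(I{\left(5 \right)} - 162,1838 \right)} = 4251323 + \left(18 - 162\right) \left(5 + 2 \cdot 1838\right) = 4251323 - 144 \left(5 + 3676\right) = 4251323 - 530064 = 3721259$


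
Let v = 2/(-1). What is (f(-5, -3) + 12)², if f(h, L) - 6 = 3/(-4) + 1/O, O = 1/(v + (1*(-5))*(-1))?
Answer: 6561/16 ≈ 410.06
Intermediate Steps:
v = -2 (v = 2*(-1) = -2)
O = ⅓ (O = 1/(-2 + (1*(-5))*(-1)) = 1/(-2 - 5*(-1)) = 1/(-2 + 5) = 1/3 = ⅓ ≈ 0.33333)
f(h, L) = 33/4 (f(h, L) = 6 + (3/(-4) + 1/(⅓)) = 6 + (3*(-¼) + 1*3) = 6 + (-¾ + 3) = 6 + 9/4 = 33/4)
(f(-5, -3) + 12)² = (33/4 + 12)² = (81/4)² = 6561/16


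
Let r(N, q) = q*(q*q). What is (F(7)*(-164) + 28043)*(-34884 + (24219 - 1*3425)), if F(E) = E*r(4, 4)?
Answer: 640094610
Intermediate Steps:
r(N, q) = q³ (r(N, q) = q*q² = q³)
F(E) = 64*E (F(E) = E*4³ = E*64 = 64*E)
(F(7)*(-164) + 28043)*(-34884 + (24219 - 1*3425)) = ((64*7)*(-164) + 28043)*(-34884 + (24219 - 1*3425)) = (448*(-164) + 28043)*(-34884 + (24219 - 3425)) = (-73472 + 28043)*(-34884 + 20794) = -45429*(-14090) = 640094610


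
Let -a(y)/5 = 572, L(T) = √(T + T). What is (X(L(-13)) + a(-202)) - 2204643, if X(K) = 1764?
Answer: -2205739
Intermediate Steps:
L(T) = √2*√T (L(T) = √(2*T) = √2*√T)
a(y) = -2860 (a(y) = -5*572 = -2860)
(X(L(-13)) + a(-202)) - 2204643 = (1764 - 2860) - 2204643 = -1096 - 2204643 = -2205739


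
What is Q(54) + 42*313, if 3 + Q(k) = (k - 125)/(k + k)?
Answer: 1419373/108 ≈ 13142.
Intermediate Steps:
Q(k) = -3 + (-125 + k)/(2*k) (Q(k) = -3 + (k - 125)/(k + k) = -3 + (-125 + k)/((2*k)) = -3 + (-125 + k)*(1/(2*k)) = -3 + (-125 + k)/(2*k))
Q(54) + 42*313 = (5/2)*(-25 - 1*54)/54 + 42*313 = (5/2)*(1/54)*(-25 - 54) + 13146 = (5/2)*(1/54)*(-79) + 13146 = -395/108 + 13146 = 1419373/108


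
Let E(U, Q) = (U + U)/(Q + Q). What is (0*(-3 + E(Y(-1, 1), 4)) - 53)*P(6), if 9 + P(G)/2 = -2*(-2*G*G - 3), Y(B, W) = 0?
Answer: -14946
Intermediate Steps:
E(U, Q) = U/Q (E(U, Q) = (2*U)/((2*Q)) = (2*U)*(1/(2*Q)) = U/Q)
P(G) = -6 + 8*G² (P(G) = -18 + 2*(-2*(-2*G*G - 3)) = -18 + 2*(-2*(-2*G² - 3)) = -18 + 2*(-2*(-3 - 2*G²)) = -18 + 2*(6 + 4*G²) = -18 + (12 + 8*G²) = -6 + 8*G²)
(0*(-3 + E(Y(-1, 1), 4)) - 53)*P(6) = (0*(-3 + 0/4) - 53)*(-6 + 8*6²) = (0*(-3 + 0*(¼)) - 53)*(-6 + 8*36) = (0*(-3 + 0) - 53)*(-6 + 288) = (0*(-3) - 53)*282 = (0 - 53)*282 = -53*282 = -14946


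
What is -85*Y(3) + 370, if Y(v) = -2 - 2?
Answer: 710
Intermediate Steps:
Y(v) = -4
-85*Y(3) + 370 = -85*(-4) + 370 = 340 + 370 = 710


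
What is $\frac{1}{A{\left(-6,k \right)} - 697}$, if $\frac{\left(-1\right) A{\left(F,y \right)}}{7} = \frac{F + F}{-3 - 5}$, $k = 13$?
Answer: $- \frac{2}{1415} \approx -0.0014134$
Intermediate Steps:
$A{\left(F,y \right)} = \frac{7 F}{4}$ ($A{\left(F,y \right)} = - 7 \frac{F + F}{-3 - 5} = - 7 \frac{2 F}{-8} = - 7 \cdot 2 F \left(- \frac{1}{8}\right) = - 7 \left(- \frac{F}{4}\right) = \frac{7 F}{4}$)
$\frac{1}{A{\left(-6,k \right)} - 697} = \frac{1}{\frac{7}{4} \left(-6\right) - 697} = \frac{1}{- \frac{21}{2} - 697} = \frac{1}{- \frac{1415}{2}} = - \frac{2}{1415}$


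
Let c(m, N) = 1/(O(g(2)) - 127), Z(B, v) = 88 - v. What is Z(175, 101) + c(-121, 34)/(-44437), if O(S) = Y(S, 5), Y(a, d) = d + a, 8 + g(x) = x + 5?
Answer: -71054762/5465751 ≈ -13.000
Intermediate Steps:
g(x) = -3 + x (g(x) = -8 + (x + 5) = -8 + (5 + x) = -3 + x)
Y(a, d) = a + d
O(S) = 5 + S (O(S) = S + 5 = 5 + S)
c(m, N) = -1/123 (c(m, N) = 1/((5 + (-3 + 2)) - 127) = 1/((5 - 1) - 127) = 1/(4 - 127) = 1/(-123) = -1/123)
Z(175, 101) + c(-121, 34)/(-44437) = (88 - 1*101) - 1/123/(-44437) = (88 - 101) - 1/123*(-1/44437) = -13 + 1/5465751 = -71054762/5465751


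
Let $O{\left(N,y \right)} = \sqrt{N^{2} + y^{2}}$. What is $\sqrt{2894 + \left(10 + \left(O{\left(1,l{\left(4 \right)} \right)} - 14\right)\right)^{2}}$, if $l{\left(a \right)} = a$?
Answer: $\sqrt{2927 - 8 \sqrt{17}} \approx 53.796$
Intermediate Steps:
$\sqrt{2894 + \left(10 + \left(O{\left(1,l{\left(4 \right)} \right)} - 14\right)\right)^{2}} = \sqrt{2894 + \left(10 - \left(14 - \sqrt{1^{2} + 4^{2}}\right)\right)^{2}} = \sqrt{2894 + \left(10 - \left(14 - \sqrt{1 + 16}\right)\right)^{2}} = \sqrt{2894 + \left(10 - \left(14 - \sqrt{17}\right)\right)^{2}} = \sqrt{2894 + \left(-4 + \sqrt{17}\right)^{2}}$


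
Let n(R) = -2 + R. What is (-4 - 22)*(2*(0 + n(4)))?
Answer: -104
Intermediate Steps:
(-4 - 22)*(2*(0 + n(4))) = (-4 - 22)*(2*(0 + (-2 + 4))) = -52*(0 + 2) = -52*2 = -26*4 = -104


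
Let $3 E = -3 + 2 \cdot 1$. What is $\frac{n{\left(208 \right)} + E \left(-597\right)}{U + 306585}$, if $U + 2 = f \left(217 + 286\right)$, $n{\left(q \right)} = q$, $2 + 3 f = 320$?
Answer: $\frac{407}{359901} \approx 0.0011309$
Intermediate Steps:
$f = 106$ ($f = - \frac{2}{3} + \frac{1}{3} \cdot 320 = - \frac{2}{3} + \frac{320}{3} = 106$)
$E = - \frac{1}{3}$ ($E = \frac{-3 + 2 \cdot 1}{3} = \frac{-3 + 2}{3} = \frac{1}{3} \left(-1\right) = - \frac{1}{3} \approx -0.33333$)
$U = 53316$ ($U = -2 + 106 \left(217 + 286\right) = -2 + 106 \cdot 503 = -2 + 53318 = 53316$)
$\frac{n{\left(208 \right)} + E \left(-597\right)}{U + 306585} = \frac{208 - -199}{53316 + 306585} = \frac{208 + 199}{359901} = 407 \cdot \frac{1}{359901} = \frac{407}{359901}$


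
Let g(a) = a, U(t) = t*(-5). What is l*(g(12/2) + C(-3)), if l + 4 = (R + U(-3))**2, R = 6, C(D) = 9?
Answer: 6555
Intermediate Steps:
U(t) = -5*t
l = 437 (l = -4 + (6 - 5*(-3))**2 = -4 + (6 + 15)**2 = -4 + 21**2 = -4 + 441 = 437)
l*(g(12/2) + C(-3)) = 437*(12/2 + 9) = 437*(12*(1/2) + 9) = 437*(6 + 9) = 437*15 = 6555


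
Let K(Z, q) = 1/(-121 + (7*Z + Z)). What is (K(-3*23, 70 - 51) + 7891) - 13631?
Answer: -3863021/673 ≈ -5740.0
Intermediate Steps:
K(Z, q) = 1/(-121 + 8*Z)
(K(-3*23, 70 - 51) + 7891) - 13631 = (1/(-121 + 8*(-3*23)) + 7891) - 13631 = (1/(-121 + 8*(-69)) + 7891) - 13631 = (1/(-121 - 552) + 7891) - 13631 = (1/(-673) + 7891) - 13631 = (-1/673 + 7891) - 13631 = 5310642/673 - 13631 = -3863021/673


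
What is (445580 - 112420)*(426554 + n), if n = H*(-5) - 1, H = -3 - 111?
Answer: 142300298680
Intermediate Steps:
H = -114
n = 569 (n = -114*(-5) - 1 = 570 - 1 = 569)
(445580 - 112420)*(426554 + n) = (445580 - 112420)*(426554 + 569) = 333160*427123 = 142300298680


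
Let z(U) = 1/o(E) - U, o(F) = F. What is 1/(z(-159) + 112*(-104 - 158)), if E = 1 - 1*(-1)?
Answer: -2/58369 ≈ -3.4265e-5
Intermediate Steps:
E = 2 (E = 1 + 1 = 2)
z(U) = ½ - U (z(U) = 1/2 - U = ½ - U)
1/(z(-159) + 112*(-104 - 158)) = 1/((½ - 1*(-159)) + 112*(-104 - 158)) = 1/((½ + 159) + 112*(-262)) = 1/(319/2 - 29344) = 1/(-58369/2) = -2/58369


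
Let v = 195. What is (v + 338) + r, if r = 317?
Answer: 850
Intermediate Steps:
(v + 338) + r = (195 + 338) + 317 = 533 + 317 = 850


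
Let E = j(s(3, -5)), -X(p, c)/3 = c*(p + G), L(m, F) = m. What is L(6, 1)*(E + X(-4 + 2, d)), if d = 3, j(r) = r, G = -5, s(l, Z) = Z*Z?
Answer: 528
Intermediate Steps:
s(l, Z) = Z²
X(p, c) = -3*c*(-5 + p) (X(p, c) = -3*c*(p - 5) = -3*c*(-5 + p))
E = 25 (E = (-5)² = 25)
L(6, 1)*(E + X(-4 + 2, d)) = 6*(25 + 3*3*(5 - (-4 + 2))) = 6*(25 + 3*3*(5 - 1*(-2))) = 6*(25 + 3*3*(5 + 2)) = 6*(25 + 3*3*7) = 6*(25 + 63) = 6*88 = 528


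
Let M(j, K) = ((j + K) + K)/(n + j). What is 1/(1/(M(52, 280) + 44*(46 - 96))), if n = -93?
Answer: -90812/41 ≈ -2214.9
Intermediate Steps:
M(j, K) = (j + 2*K)/(-93 + j) (M(j, K) = ((j + K) + K)/(-93 + j) = ((K + j) + K)/(-93 + j) = (j + 2*K)/(-93 + j))
1/(1/(M(52, 280) + 44*(46 - 96))) = 1/(1/((52 + 2*280)/(-93 + 52) + 44*(46 - 96))) = 1/(1/((52 + 560)/(-41) + 44*(-50))) = 1/(1/(-1/41*612 - 2200)) = 1/(1/(-612/41 - 2200)) = 1/(1/(-90812/41)) = 1/(-41/90812) = -90812/41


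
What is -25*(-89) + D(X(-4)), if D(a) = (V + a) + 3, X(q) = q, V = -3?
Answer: 2221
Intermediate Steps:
D(a) = a (D(a) = (-3 + a) + 3 = a)
-25*(-89) + D(X(-4)) = -25*(-89) - 4 = 2225 - 4 = 2221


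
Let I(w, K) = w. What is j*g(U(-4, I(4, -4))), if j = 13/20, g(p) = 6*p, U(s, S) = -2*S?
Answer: -156/5 ≈ -31.200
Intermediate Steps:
j = 13/20 (j = 13*(1/20) = 13/20 ≈ 0.65000)
j*g(U(-4, I(4, -4))) = 13*(6*(-2*4))/20 = 13*(6*(-8))/20 = (13/20)*(-48) = -156/5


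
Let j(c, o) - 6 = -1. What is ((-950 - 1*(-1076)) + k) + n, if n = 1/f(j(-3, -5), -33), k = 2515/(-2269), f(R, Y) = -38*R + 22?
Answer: 47605403/381192 ≈ 124.89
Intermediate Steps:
j(c, o) = 5 (j(c, o) = 6 - 1 = 5)
f(R, Y) = 22 - 38*R
k = -2515/2269 (k = 2515*(-1/2269) = -2515/2269 ≈ -1.1084)
n = -1/168 (n = 1/(22 - 38*5) = 1/(22 - 190) = 1/(-168) = -1/168 ≈ -0.0059524)
((-950 - 1*(-1076)) + k) + n = ((-950 - 1*(-1076)) - 2515/2269) - 1/168 = ((-950 + 1076) - 2515/2269) - 1/168 = (126 - 2515/2269) - 1/168 = 283379/2269 - 1/168 = 47605403/381192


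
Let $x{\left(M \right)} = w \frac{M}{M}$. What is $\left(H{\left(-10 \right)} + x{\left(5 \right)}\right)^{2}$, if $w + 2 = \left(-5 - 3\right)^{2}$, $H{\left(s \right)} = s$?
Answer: $2704$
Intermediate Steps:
$w = 62$ ($w = -2 + \left(-5 - 3\right)^{2} = -2 + \left(-8\right)^{2} = -2 + 64 = 62$)
$x{\left(M \right)} = 62$ ($x{\left(M \right)} = 62 \frac{M}{M} = 62 \cdot 1 = 62$)
$\left(H{\left(-10 \right)} + x{\left(5 \right)}\right)^{2} = \left(-10 + 62\right)^{2} = 52^{2} = 2704$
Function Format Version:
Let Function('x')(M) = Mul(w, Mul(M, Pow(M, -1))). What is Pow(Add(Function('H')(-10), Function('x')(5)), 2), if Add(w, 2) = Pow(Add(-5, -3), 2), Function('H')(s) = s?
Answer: 2704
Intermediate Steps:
w = 62 (w = Add(-2, Pow(Add(-5, -3), 2)) = Add(-2, Pow(-8, 2)) = Add(-2, 64) = 62)
Function('x')(M) = 62 (Function('x')(M) = Mul(62, Mul(M, Pow(M, -1))) = Mul(62, 1) = 62)
Pow(Add(Function('H')(-10), Function('x')(5)), 2) = Pow(Add(-10, 62), 2) = Pow(52, 2) = 2704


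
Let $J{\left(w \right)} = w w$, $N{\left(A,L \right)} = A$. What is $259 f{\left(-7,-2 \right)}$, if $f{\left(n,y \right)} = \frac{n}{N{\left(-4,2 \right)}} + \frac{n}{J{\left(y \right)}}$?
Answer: $0$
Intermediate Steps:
$J{\left(w \right)} = w^{2}$
$f{\left(n,y \right)} = - \frac{n}{4} + \frac{n}{y^{2}}$ ($f{\left(n,y \right)} = \frac{n}{-4} + \frac{n}{y^{2}} = n \left(- \frac{1}{4}\right) + \frac{n}{y^{2}} = - \frac{n}{4} + \frac{n}{y^{2}}$)
$259 f{\left(-7,-2 \right)} = 259 \left(\left(- \frac{1}{4}\right) \left(-7\right) - \frac{7}{4}\right) = 259 \left(\frac{7}{4} - \frac{7}{4}\right) = 259 \cdot 0 = 0$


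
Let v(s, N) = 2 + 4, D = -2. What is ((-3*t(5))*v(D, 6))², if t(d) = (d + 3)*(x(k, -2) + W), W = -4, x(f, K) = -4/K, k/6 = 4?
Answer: 82944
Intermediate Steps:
k = 24 (k = 6*4 = 24)
v(s, N) = 6
t(d) = -6 - 2*d (t(d) = (d + 3)*(-4/(-2) - 4) = (3 + d)*(-4*(-½) - 4) = (3 + d)*(2 - 4) = (3 + d)*(-2) = -6 - 2*d)
((-3*t(5))*v(D, 6))² = (-3*(-6 - 2*5)*6)² = (-3*(-6 - 10)*6)² = (-3*(-16)*6)² = (48*6)² = 288² = 82944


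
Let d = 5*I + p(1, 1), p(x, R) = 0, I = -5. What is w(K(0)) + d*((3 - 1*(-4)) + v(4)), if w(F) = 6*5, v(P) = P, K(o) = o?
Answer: -245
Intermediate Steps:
w(F) = 30
d = -25 (d = 5*(-5) + 0 = -25 + 0 = -25)
w(K(0)) + d*((3 - 1*(-4)) + v(4)) = 30 - 25*((3 - 1*(-4)) + 4) = 30 - 25*((3 + 4) + 4) = 30 - 25*(7 + 4) = 30 - 25*11 = 30 - 275 = -245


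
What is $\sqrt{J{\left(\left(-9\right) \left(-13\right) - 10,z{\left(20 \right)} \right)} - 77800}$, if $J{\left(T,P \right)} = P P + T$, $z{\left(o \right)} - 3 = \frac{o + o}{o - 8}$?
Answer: $\frac{2 i \sqrt{174719}}{3} \approx 278.66 i$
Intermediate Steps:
$z{\left(o \right)} = 3 + \frac{2 o}{-8 + o}$ ($z{\left(o \right)} = 3 + \frac{o + o}{o - 8} = 3 + \frac{2 o}{-8 + o}$)
$J{\left(T,P \right)} = T + P^{2}$ ($J{\left(T,P \right)} = P^{2} + T = T + P^{2}$)
$\sqrt{J{\left(\left(-9\right) \left(-13\right) - 10,z{\left(20 \right)} \right)} - 77800} = \sqrt{\left(\left(\left(-9\right) \left(-13\right) - 10\right) + \left(\frac{-24 + 5 \cdot 20}{-8 + 20}\right)^{2}\right) - 77800} = \sqrt{\left(\left(117 - 10\right) + \left(\frac{-24 + 100}{12}\right)^{2}\right) - 77800} = \sqrt{\left(107 + \left(\frac{1}{12} \cdot 76\right)^{2}\right) - 77800} = \sqrt{\left(107 + \left(\frac{19}{3}\right)^{2}\right) - 77800} = \sqrt{\left(107 + \frac{361}{9}\right) - 77800} = \sqrt{\frac{1324}{9} - 77800} = \sqrt{- \frac{698876}{9}} = \frac{2 i \sqrt{174719}}{3}$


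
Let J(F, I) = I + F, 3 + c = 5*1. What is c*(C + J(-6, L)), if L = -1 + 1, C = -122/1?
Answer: -256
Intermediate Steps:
C = -122 (C = -122*1 = -122)
c = 2 (c = -3 + 5*1 = -3 + 5 = 2)
L = 0
J(F, I) = F + I
c*(C + J(-6, L)) = 2*(-122 + (-6 + 0)) = 2*(-122 - 6) = 2*(-128) = -256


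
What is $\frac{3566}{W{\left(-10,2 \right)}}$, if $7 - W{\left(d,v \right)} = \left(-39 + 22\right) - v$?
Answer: $\frac{1783}{13} \approx 137.15$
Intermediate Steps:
$W{\left(d,v \right)} = 24 + v$ ($W{\left(d,v \right)} = 7 - \left(\left(-39 + 22\right) - v\right) = 7 - \left(-17 - v\right) = 7 + \left(17 + v\right) = 24 + v$)
$\frac{3566}{W{\left(-10,2 \right)}} = \frac{3566}{24 + 2} = \frac{3566}{26} = 3566 \cdot \frac{1}{26} = \frac{1783}{13}$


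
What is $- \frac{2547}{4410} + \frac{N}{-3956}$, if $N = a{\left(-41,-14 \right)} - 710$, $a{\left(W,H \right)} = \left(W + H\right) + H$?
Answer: $- \frac{368919}{969220} \approx -0.38063$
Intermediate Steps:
$a{\left(W,H \right)} = W + 2 H$ ($a{\left(W,H \right)} = \left(H + W\right) + H = W + 2 H$)
$N = -779$ ($N = \left(-41 + 2 \left(-14\right)\right) - 710 = \left(-41 - 28\right) - 710 = -69 - 710 = -779$)
$- \frac{2547}{4410} + \frac{N}{-3956} = - \frac{2547}{4410} - \frac{779}{-3956} = \left(-2547\right) \frac{1}{4410} - - \frac{779}{3956} = - \frac{283}{490} + \frac{779}{3956} = - \frac{368919}{969220}$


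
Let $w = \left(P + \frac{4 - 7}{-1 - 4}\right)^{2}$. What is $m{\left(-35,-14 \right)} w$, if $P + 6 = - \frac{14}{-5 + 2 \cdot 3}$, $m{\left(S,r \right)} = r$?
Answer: $- \frac{131726}{25} \approx -5269.0$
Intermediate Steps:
$P = -20$ ($P = -6 - \frac{14}{-5 + 2 \cdot 3} = -6 - \frac{14}{-5 + 6} = -6 - \frac{14}{1} = -6 - 14 = -20$)
$w = \frac{9409}{25}$ ($w = \left(-20 + \frac{4 - 7}{-1 - 4}\right)^{2} = \left(-20 - \frac{3}{-5}\right)^{2} = \left(-20 - - \frac{3}{5}\right)^{2} = \left(-20 + \frac{3}{5}\right)^{2} = \left(- \frac{97}{5}\right)^{2} = \frac{9409}{25} \approx 376.36$)
$m{\left(-35,-14 \right)} w = \left(-14\right) \frac{9409}{25} = - \frac{131726}{25}$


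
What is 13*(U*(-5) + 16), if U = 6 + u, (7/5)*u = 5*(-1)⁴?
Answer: -2899/7 ≈ -414.14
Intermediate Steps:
u = 25/7 (u = 5*(5*(-1)⁴)/7 = 5*(5*1)/7 = (5/7)*5 = 25/7 ≈ 3.5714)
U = 67/7 (U = 6 + 25/7 = 67/7 ≈ 9.5714)
13*(U*(-5) + 16) = 13*((67/7)*(-5) + 16) = 13*(-335/7 + 16) = 13*(-223/7) = -2899/7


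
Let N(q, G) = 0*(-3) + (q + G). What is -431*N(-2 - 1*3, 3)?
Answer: 862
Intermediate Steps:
N(q, G) = G + q (N(q, G) = 0 + (G + q) = G + q)
-431*N(-2 - 1*3, 3) = -431*(3 + (-2 - 1*3)) = -431*(3 + (-2 - 3)) = -431*(3 - 5) = -431*(-2) = 862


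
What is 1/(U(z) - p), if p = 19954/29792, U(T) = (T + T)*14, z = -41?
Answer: -14896/17110585 ≈ -0.00087057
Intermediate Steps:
U(T) = 28*T (U(T) = (2*T)*14 = 28*T)
p = 9977/14896 (p = 19954*(1/29792) = 9977/14896 ≈ 0.66978)
1/(U(z) - p) = 1/(28*(-41) - 1*9977/14896) = 1/(-1148 - 9977/14896) = 1/(-17110585/14896) = -14896/17110585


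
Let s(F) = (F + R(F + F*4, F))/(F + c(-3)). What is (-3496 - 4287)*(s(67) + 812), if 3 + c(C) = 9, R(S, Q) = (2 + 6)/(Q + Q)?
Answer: -30945091255/4891 ≈ -6.3269e+6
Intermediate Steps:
R(S, Q) = 4/Q (R(S, Q) = 8/((2*Q)) = 8*(1/(2*Q)) = 4/Q)
c(C) = 6 (c(C) = -3 + 9 = 6)
s(F) = (F + 4/F)/(6 + F) (s(F) = (F + 4/F)/(F + 6) = (F + 4/F)/(6 + F))
(-3496 - 4287)*(s(67) + 812) = (-3496 - 4287)*((4 + 67²)/(67*(6 + 67)) + 812) = -7783*((1/67)*(4 + 4489)/73 + 812) = -7783*((1/67)*(1/73)*4493 + 812) = -7783*(4493/4891 + 812) = -7783*3975985/4891 = -30945091255/4891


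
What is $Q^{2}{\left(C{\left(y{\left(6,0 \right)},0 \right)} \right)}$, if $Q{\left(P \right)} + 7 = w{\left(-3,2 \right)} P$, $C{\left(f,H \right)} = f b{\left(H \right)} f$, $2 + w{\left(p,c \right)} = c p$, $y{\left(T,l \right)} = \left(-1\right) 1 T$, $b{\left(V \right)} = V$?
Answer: $49$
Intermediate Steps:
$y{\left(T,l \right)} = - T$
$w{\left(p,c \right)} = -2 + c p$
$C{\left(f,H \right)} = H f^{2}$ ($C{\left(f,H \right)} = f H f = H f f = H f^{2}$)
$Q{\left(P \right)} = -7 - 8 P$ ($Q{\left(P \right)} = -7 + \left(-2 + 2 \left(-3\right)\right) P = -7 + \left(-2 - 6\right) P = -7 - 8 P$)
$Q^{2}{\left(C{\left(y{\left(6,0 \right)},0 \right)} \right)} = \left(-7 - 8 \cdot 0 \left(\left(-1\right) 6\right)^{2}\right)^{2} = \left(-7 - 8 \cdot 0 \left(-6\right)^{2}\right)^{2} = \left(-7 - 8 \cdot 0 \cdot 36\right)^{2} = \left(-7 - 0\right)^{2} = \left(-7 + 0\right)^{2} = \left(-7\right)^{2} = 49$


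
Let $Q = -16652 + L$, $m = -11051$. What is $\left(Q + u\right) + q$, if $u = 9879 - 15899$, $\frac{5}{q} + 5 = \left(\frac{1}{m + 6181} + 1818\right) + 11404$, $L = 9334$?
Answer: $- \frac{858524207332}{64366789} \approx -13338.0$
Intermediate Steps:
$q = \frac{24350}{64366789}$ ($q = \frac{5}{-5 + \left(\left(\frac{1}{-11051 + 6181} + 1818\right) + 11404\right)} = \frac{5}{-5 + \left(\left(\frac{1}{-4870} + 1818\right) + 11404\right)} = \frac{5}{-5 + \left(\left(- \frac{1}{4870} + 1818\right) + 11404\right)} = \frac{5}{-5 + \left(\frac{8853659}{4870} + 11404\right)} = \frac{5}{-5 + \frac{64391139}{4870}} = \frac{5}{\frac{64366789}{4870}} = 5 \cdot \frac{4870}{64366789} = \frac{24350}{64366789} \approx 0.0003783$)
$Q = -7318$ ($Q = -16652 + 9334 = -7318$)
$u = -6020$
$\left(Q + u\right) + q = \left(-7318 - 6020\right) + \frac{24350}{64366789} = -13338 + \frac{24350}{64366789} = - \frac{858524207332}{64366789}$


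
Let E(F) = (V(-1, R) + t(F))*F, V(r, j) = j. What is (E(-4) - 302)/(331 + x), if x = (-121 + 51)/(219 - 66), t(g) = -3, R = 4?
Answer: -46818/50573 ≈ -0.92575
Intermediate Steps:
x = -70/153 ≈ -0.45752
E(F) = F (E(F) = (4 - 3)*F = 1*F = F)
(E(-4) - 302)/(331 + x) = (-4 - 302)/(331 - 70/153) = -306/50573/153 = -306*153/50573 = -46818/50573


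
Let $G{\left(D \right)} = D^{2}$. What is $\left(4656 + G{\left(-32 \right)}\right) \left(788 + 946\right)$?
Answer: $9849120$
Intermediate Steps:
$\left(4656 + G{\left(-32 \right)}\right) \left(788 + 946\right) = \left(4656 + \left(-32\right)^{2}\right) \left(788 + 946\right) = \left(4656 + 1024\right) 1734 = 5680 \cdot 1734 = 9849120$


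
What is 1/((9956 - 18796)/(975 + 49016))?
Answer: -49991/8840 ≈ -5.6551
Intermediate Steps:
1/((9956 - 18796)/(975 + 49016)) = 1/(-8840/49991) = -49991/8840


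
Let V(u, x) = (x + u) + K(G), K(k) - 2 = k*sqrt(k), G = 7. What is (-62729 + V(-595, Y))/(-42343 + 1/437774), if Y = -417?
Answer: 27903276986/18536664481 - 3064418*sqrt(7)/18536664481 ≈ 1.5049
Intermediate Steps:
K(k) = 2 + k**(3/2) (K(k) = 2 + k*sqrt(k) = 2 + k**(3/2))
V(u, x) = 2 + u + x + 7*sqrt(7) (V(u, x) = (x + u) + (2 + 7**(3/2)) = (u + x) + (2 + 7*sqrt(7)) = 2 + u + x + 7*sqrt(7))
(-62729 + V(-595, Y))/(-42343 + 1/437774) = (-62729 + (2 - 595 - 417 + 7*sqrt(7)))/(-42343 + 1/437774) = (-62729 + (-1010 + 7*sqrt(7)))/(-42343 + 1/437774) = (-63739 + 7*sqrt(7))/(-18536664481/437774) = (-63739 + 7*sqrt(7))*(-437774/18536664481) = 27903276986/18536664481 - 3064418*sqrt(7)/18536664481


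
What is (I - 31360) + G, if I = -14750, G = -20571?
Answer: -66681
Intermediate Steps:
(I - 31360) + G = (-14750 - 31360) - 20571 = -46110 - 20571 = -66681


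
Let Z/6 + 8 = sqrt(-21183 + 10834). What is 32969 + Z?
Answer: 32921 + 6*I*sqrt(10349) ≈ 32921.0 + 610.38*I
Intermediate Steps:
Z = -48 + 6*I*sqrt(10349) (Z = -48 + 6*sqrt(-21183 + 10834) = -48 + 6*sqrt(-10349) = -48 + 6*(I*sqrt(10349)) = -48 + 6*I*sqrt(10349) ≈ -48.0 + 610.38*I)
32969 + Z = 32969 + (-48 + 6*I*sqrt(10349)) = 32921 + 6*I*sqrt(10349)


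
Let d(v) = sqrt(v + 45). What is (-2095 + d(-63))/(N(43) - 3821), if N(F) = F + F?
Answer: 419/747 - I*sqrt(2)/1245 ≈ 0.56091 - 0.0011359*I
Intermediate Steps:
N(F) = 2*F
d(v) = sqrt(45 + v)
(-2095 + d(-63))/(N(43) - 3821) = (-2095 + sqrt(45 - 63))/(2*43 - 3821) = (-2095 + sqrt(-18))/(86 - 3821) = (-2095 + 3*I*sqrt(2))/(-3735) = (-2095 + 3*I*sqrt(2))*(-1/3735) = 419/747 - I*sqrt(2)/1245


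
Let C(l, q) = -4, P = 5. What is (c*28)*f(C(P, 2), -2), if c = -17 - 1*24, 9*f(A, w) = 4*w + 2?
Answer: 2296/3 ≈ 765.33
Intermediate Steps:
f(A, w) = 2/9 + 4*w/9 (f(A, w) = (4*w + 2)/9 = (2 + 4*w)/9 = 2/9 + 4*w/9)
c = -41 (c = -17 - 24 = -41)
(c*28)*f(C(P, 2), -2) = (-41*28)*(2/9 + (4/9)*(-2)) = -1148*(2/9 - 8/9) = -1148*(-⅔) = 2296/3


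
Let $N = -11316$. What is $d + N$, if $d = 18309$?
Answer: $6993$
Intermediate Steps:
$d + N = 18309 - 11316 = 6993$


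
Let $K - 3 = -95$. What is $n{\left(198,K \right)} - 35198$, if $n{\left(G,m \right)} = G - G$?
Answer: $-35198$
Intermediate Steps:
$K = -92$ ($K = 3 - 95 = -92$)
$n{\left(G,m \right)} = 0$
$n{\left(198,K \right)} - 35198 = 0 - 35198 = -35198$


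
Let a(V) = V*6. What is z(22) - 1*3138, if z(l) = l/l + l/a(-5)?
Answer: -47066/15 ≈ -3137.7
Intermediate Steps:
a(V) = 6*V
z(l) = 1 - l/30 (z(l) = l/l + l/((6*(-5))) = 1 + l/(-30) = 1 + l*(-1/30) = 1 - l/30)
z(22) - 1*3138 = (1 - 1/30*22) - 1*3138 = (1 - 11/15) - 3138 = 4/15 - 3138 = -47066/15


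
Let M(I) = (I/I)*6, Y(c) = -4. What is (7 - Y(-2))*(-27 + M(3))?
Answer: -231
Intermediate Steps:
M(I) = 6 (M(I) = 1*6 = 6)
(7 - Y(-2))*(-27 + M(3)) = (7 - 1*(-4))*(-27 + 6) = (7 + 4)*(-21) = 11*(-21) = -231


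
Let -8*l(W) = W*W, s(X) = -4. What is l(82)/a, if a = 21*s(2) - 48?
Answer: 1681/264 ≈ 6.3674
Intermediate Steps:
l(W) = -W²/8 (l(W) = -W*W/8 = -W²/8)
a = -132 (a = 21*(-4) - 48 = -84 - 48 = -132)
l(82)/a = -⅛*82²/(-132) = -⅛*6724*(-1/132) = -1681/2*(-1/132) = 1681/264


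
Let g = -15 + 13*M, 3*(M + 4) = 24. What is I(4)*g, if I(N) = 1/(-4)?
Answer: -37/4 ≈ -9.2500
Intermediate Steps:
M = 4 (M = -4 + (1/3)*24 = -4 + 8 = 4)
g = 37 (g = -15 + 13*4 = -15 + 52 = 37)
I(N) = -1/4
I(4)*g = -1/4*37 = -37/4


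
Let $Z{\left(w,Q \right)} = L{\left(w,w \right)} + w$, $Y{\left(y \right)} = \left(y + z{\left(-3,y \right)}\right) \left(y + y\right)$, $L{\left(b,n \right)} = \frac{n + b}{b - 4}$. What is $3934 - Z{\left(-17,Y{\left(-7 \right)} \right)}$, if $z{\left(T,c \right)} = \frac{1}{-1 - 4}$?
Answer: $\frac{82937}{21} \approx 3949.4$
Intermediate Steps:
$z{\left(T,c \right)} = - \frac{1}{5}$ ($z{\left(T,c \right)} = \frac{1}{-5} = - \frac{1}{5}$)
$L{\left(b,n \right)} = \frac{b + n}{-4 + b}$
$Y{\left(y \right)} = 2 y \left(- \frac{1}{5} + y\right)$ ($Y{\left(y \right)} = \left(y - \frac{1}{5}\right) \left(y + y\right) = \left(- \frac{1}{5} + y\right) 2 y = 2 y \left(- \frac{1}{5} + y\right)$)
$Z{\left(w,Q \right)} = w + \frac{2 w}{-4 + w}$ ($Z{\left(w,Q \right)} = \frac{w + w}{-4 + w} + w = \frac{2 w}{-4 + w} + w = w + \frac{2 w}{-4 + w}$)
$3934 - Z{\left(-17,Y{\left(-7 \right)} \right)} = 3934 - - \frac{17 \left(-2 - 17\right)}{-4 - 17} = 3934 - \left(-17\right) \frac{1}{-21} \left(-19\right) = 3934 - \left(-17\right) \left(- \frac{1}{21}\right) \left(-19\right) = 3934 - - \frac{323}{21} = 3934 + \frac{323}{21} = \frac{82937}{21}$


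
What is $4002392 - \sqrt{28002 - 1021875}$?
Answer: $4002392 - i \sqrt{993873} \approx 4.0024 \cdot 10^{6} - 996.93 i$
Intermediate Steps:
$4002392 - \sqrt{28002 - 1021875} = 4002392 - \sqrt{-993873} = 4002392 - i \sqrt{993873}$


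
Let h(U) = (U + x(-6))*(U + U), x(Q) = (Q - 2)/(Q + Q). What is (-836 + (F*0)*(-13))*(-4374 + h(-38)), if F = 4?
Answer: 3853960/3 ≈ 1.2847e+6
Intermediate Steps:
x(Q) = (-2 + Q)/(2*Q) (x(Q) = (-2 + Q)/((2*Q)) = (-2 + Q)*(1/(2*Q)) = (-2 + Q)/(2*Q))
h(U) = 2*U*(⅔ + U) (h(U) = (U + (½)*(-2 - 6)/(-6))*(U + U) = (U + (½)*(-⅙)*(-8))*(2*U) = (U + ⅔)*(2*U) = (⅔ + U)*(2*U) = 2*U*(⅔ + U))
(-836 + (F*0)*(-13))*(-4374 + h(-38)) = (-836 + (4*0)*(-13))*(-4374 + (⅔)*(-38)*(2 + 3*(-38))) = (-836 + 0*(-13))*(-4374 + (⅔)*(-38)*(2 - 114)) = (-836 + 0)*(-4374 + (⅔)*(-38)*(-112)) = -836*(-4374 + 8512/3) = -836*(-4610/3) = 3853960/3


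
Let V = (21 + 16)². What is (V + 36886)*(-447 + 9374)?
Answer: 341502385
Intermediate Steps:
V = 1369 (V = 37² = 1369)
(V + 36886)*(-447 + 9374) = (1369 + 36886)*(-447 + 9374) = 38255*8927 = 341502385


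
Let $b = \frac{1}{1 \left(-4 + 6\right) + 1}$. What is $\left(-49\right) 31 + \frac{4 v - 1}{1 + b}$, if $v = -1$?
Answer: $- \frac{6091}{4} \approx -1522.8$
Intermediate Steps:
$b = \frac{1}{3}$ ($b = \frac{1}{1 \cdot 2 + 1} = \frac{1}{2 + 1} = \frac{1}{3} \approx 0.33333$)
$\left(-49\right) 31 + \frac{4 v - 1}{1 + b} = \left(-49\right) 31 + \frac{4 \left(-1\right) - 1}{1 + \frac{1}{3}} = -1519 + \frac{-4 - 1}{\frac{4}{3}} = -1519 - \frac{15}{4} = - \frac{6091}{4}$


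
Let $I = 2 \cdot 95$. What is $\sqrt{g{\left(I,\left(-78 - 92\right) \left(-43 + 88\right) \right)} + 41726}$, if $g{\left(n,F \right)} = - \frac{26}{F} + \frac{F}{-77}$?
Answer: $\frac{\sqrt{16125063632909}}{19635} \approx 204.51$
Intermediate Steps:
$I = 190$
$g{\left(n,F \right)} = - \frac{26}{F} - \frac{F}{77}$ ($g{\left(n,F \right)} = - \frac{26}{F} + F \left(- \frac{1}{77}\right) = - \frac{26}{F} - \frac{F}{77}$)
$\sqrt{g{\left(I,\left(-78 - 92\right) \left(-43 + 88\right) \right)} + 41726} = \sqrt{\left(- \frac{26}{\left(-78 - 92\right) \left(-43 + 88\right)} - \frac{\left(-78 - 92\right) \left(-43 + 88\right)}{77}\right) + 41726} = \sqrt{\left(- \frac{26}{\left(-170\right) 45} - \frac{\left(-170\right) 45}{77}\right) + 41726} = \sqrt{\left(- \frac{26}{-7650} - - \frac{7650}{77}\right) + 41726} = \sqrt{\left(\left(-26\right) \left(- \frac{1}{7650}\right) + \frac{7650}{77}\right) + 41726} = \sqrt{\left(\frac{13}{3825} + \frac{7650}{77}\right) + 41726} = \sqrt{\frac{29262251}{294525} + 41726} = \sqrt{\frac{12318612401}{294525}} = \frac{\sqrt{16125063632909}}{19635}$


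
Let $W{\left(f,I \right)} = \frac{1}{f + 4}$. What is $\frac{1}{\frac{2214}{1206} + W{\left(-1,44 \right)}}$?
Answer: $\frac{201}{436} \approx 0.46101$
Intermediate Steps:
$W{\left(f,I \right)} = \frac{1}{4 + f}$
$\frac{1}{\frac{2214}{1206} + W{\left(-1,44 \right)}} = \frac{1}{\frac{2214}{1206} + \frac{1}{4 - 1}} = \frac{1}{2214 \cdot \frac{1}{1206} + \frac{1}{3}} = \frac{1}{\frac{123}{67} + \frac{1}{3}} = \frac{1}{\frac{436}{201}} = \frac{201}{436}$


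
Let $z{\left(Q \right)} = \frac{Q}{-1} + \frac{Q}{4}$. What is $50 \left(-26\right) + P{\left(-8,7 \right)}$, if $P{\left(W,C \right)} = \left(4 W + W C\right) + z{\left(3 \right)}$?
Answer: $- \frac{5561}{4} \approx -1390.3$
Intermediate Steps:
$z{\left(Q \right)} = - \frac{3 Q}{4}$ ($z{\left(Q \right)} = Q \left(-1\right) + Q \frac{1}{4} = - Q + \frac{Q}{4} = - \frac{3 Q}{4}$)
$P{\left(W,C \right)} = - \frac{9}{4} + 4 W + C W$ ($P{\left(W,C \right)} = \left(4 W + W C\right) - \frac{9}{4} = \left(4 W + C W\right) - \frac{9}{4} = - \frac{9}{4} + 4 W + C W$)
$50 \left(-26\right) + P{\left(-8,7 \right)} = 50 \left(-26\right) + \left(- \frac{9}{4} + 4 \left(-8\right) + 7 \left(-8\right)\right) = -1300 - \frac{361}{4} = - \frac{5561}{4}$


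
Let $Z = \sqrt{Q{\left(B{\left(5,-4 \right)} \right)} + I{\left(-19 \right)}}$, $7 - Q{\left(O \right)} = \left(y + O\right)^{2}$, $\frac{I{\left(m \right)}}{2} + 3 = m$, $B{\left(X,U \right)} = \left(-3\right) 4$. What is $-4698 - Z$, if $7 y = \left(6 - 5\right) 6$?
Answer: $-4698 - \frac{i \sqrt{7897}}{7} \approx -4698.0 - 12.695 i$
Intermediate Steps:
$B{\left(X,U \right)} = -12$
$y = \frac{6}{7}$ ($y = \frac{\left(6 - 5\right) 6}{7} = \frac{1 \cdot 6}{7} = \frac{1}{7} \cdot 6 = \frac{6}{7} \approx 0.85714$)
$I{\left(m \right)} = -6 + 2 m$
$Q{\left(O \right)} = 7 - \left(\frac{6}{7} + O\right)^{2}$
$Z = \frac{i \sqrt{7897}}{7}$ ($Z = \sqrt{\left(7 - \frac{\left(6 + 7 \left(-12\right)\right)^{2}}{49}\right) + \left(-6 + 2 \left(-19\right)\right)} = \sqrt{\left(7 - \frac{\left(6 - 84\right)^{2}}{49}\right) - 44} = \sqrt{\left(7 - \frac{\left(-78\right)^{2}}{49}\right) - 44} = \sqrt{\left(7 - \frac{6084}{49}\right) - 44} = \sqrt{- \frac{5741}{49} - 44} = \sqrt{- \frac{7897}{49}} = \frac{i \sqrt{7897}}{7} \approx 12.695 i$)
$-4698 - Z = -4698 - \frac{i \sqrt{7897}}{7}$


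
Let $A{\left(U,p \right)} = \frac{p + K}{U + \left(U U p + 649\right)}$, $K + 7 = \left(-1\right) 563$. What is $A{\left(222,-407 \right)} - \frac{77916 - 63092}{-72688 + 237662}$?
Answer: $- \frac{148587208605}{1654500902179} \approx -0.089808$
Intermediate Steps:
$K = -570$ ($K = -7 - 563 = -570$)
$A{\left(U,p \right)} = \frac{-570 + p}{649 + U + p U^{2}}$ ($A{\left(U,p \right)} = \frac{p - 570}{U + \left(U U p + 649\right)} = \frac{-570 + p}{U + \left(U^{2} p + 649\right)} = \frac{-570 + p}{U + \left(p U^{2} + 649\right)} = \frac{-570 + p}{U + \left(649 + p U^{2}\right)} = \frac{-570 + p}{649 + U + p U^{2}}$)
$A{\left(222,-407 \right)} - \frac{77916 - 63092}{-72688 + 237662} = \frac{-570 - 407}{649 + 222 - 407 \cdot 222^{2}} - \frac{77916 - 63092}{-72688 + 237662} = \frac{1}{649 + 222 - 20058588} \left(-977\right) - \frac{14824}{164974} = \frac{1}{649 + 222 - 20058588} \left(-977\right) - 14824 \cdot \frac{1}{164974} = \frac{1}{-20057717} \left(-977\right) - \frac{7412}{82487} = \left(- \frac{1}{20057717}\right) \left(-977\right) - \frac{7412}{82487} = \frac{977}{20057717} - \frac{7412}{82487} = - \frac{148587208605}{1654500902179}$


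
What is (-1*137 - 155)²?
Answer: 85264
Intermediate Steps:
(-1*137 - 155)² = (-137 - 155)² = (-292)² = 85264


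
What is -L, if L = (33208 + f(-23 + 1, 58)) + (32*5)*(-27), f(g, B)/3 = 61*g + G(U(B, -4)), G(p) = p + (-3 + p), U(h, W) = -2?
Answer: -24841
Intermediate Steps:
G(p) = -3 + 2*p
f(g, B) = -21 + 183*g (f(g, B) = 3*(61*g + (-3 + 2*(-2))) = 3*(61*g + (-3 - 4)) = 3*(61*g - 7) = 3*(-7 + 61*g) = -21 + 183*g)
L = 24841 (L = (33208 + (-21 + 183*(-23 + 1))) + (32*5)*(-27) = (33208 + (-21 + 183*(-22))) + 160*(-27) = (33208 + (-21 - 4026)) - 4320 = (33208 - 4047) - 4320 = 29161 - 4320 = 24841)
-L = -1*24841 = -24841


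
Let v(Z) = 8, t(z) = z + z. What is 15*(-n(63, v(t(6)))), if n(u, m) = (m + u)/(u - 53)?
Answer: -213/2 ≈ -106.50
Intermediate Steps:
t(z) = 2*z
n(u, m) = (m + u)/(-53 + u)
15*(-n(63, v(t(6)))) = 15*(-(8 + 63)/(-53 + 63)) = 15*(-71/10) = -213/2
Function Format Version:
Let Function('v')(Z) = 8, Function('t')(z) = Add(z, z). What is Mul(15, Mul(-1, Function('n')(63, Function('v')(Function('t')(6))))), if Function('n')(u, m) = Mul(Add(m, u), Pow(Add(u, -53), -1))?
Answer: Rational(-213, 2) ≈ -106.50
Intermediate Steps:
Function('t')(z) = Mul(2, z)
Function('n')(u, m) = Mul(Pow(Add(-53, u), -1), Add(m, u)) (Function('n')(u, m) = Mul(Add(m, u), Pow(Add(-53, u), -1)) = Mul(Pow(Add(-53, u), -1), Add(m, u)))
Mul(15, Mul(-1, Function('n')(63, Function('v')(Function('t')(6))))) = Mul(15, Mul(-1, Mul(Pow(Add(-53, 63), -1), Add(8, 63)))) = Mul(15, Mul(-1, Mul(Pow(10, -1), 71))) = Mul(15, Mul(-1, Mul(Rational(1, 10), 71))) = Mul(15, Mul(-1, Rational(71, 10))) = Mul(15, Rational(-71, 10)) = Rational(-213, 2)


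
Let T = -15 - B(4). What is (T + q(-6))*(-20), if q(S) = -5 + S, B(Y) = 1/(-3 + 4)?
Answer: 540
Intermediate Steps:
B(Y) = 1 (B(Y) = 1/1 = 1)
T = -16 (T = -15 - 1*1 = -15 - 1 = -16)
(T + q(-6))*(-20) = (-16 + (-5 - 6))*(-20) = (-16 - 11)*(-20) = -27*(-20) = 540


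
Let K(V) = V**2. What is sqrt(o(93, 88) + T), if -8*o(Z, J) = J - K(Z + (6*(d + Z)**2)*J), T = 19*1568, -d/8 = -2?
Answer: 3*sqrt(8745289736082)/4 ≈ 2.2179e+6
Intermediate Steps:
d = 16 (d = -8*(-2) = 16)
T = 29792
o(Z, J) = -J/8 + (Z + 6*J*(16 + Z)**2)**2/8 (o(Z, J) = -(J - (Z + (6*(16 + Z)**2)*J)**2)/8 = -(J - (Z + 6*J*(16 + Z)**2)**2)/8 = -J/8 + (Z + 6*J*(16 + Z)**2)**2/8)
sqrt(o(93, 88) + T) = sqrt((-1/8*88 + (93 + 6*88*(16 + 93)**2)**2/8) + 29792) = sqrt((-11 + (93 + 6*88*109**2)**2/8) + 29792) = sqrt((-11 + (93 + 6*88*11881)**2/8) + 29792) = sqrt((-11 + (93 + 6273168)**2/8) + 29792) = sqrt((-11 + (1/8)*6273261**2) + 29792) = sqrt((-11 + (1/8)*39353803574121) + 29792) = sqrt((-11 + 39353803574121/8) + 29792) = sqrt(39353803574033/8 + 29792) = sqrt(39353803812369/8) = 3*sqrt(8745289736082)/4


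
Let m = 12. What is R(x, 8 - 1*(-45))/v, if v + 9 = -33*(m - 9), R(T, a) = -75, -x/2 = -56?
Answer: 25/36 ≈ 0.69444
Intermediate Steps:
x = 112 (x = -2*(-56) = 112)
v = -108 (v = -9 - 33*(12 - 9) = -9 - 33*3 = -9 - 99 = -108)
R(x, 8 - 1*(-45))/v = -75/(-108) = -75*(-1/108) = 25/36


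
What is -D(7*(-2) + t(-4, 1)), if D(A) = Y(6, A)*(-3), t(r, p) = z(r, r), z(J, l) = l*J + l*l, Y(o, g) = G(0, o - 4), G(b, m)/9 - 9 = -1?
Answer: 216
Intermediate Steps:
G(b, m) = 72 (G(b, m) = 81 + 9*(-1) = 81 - 9 = 72)
Y(o, g) = 72
z(J, l) = l**2 + J*l (z(J, l) = J*l + l**2 = l**2 + J*l)
t(r, p) = 2*r**2 (t(r, p) = r*(r + r) = r*(2*r) = 2*r**2)
D(A) = -216 (D(A) = 72*(-3) = -216)
-D(7*(-2) + t(-4, 1)) = -1*(-216) = 216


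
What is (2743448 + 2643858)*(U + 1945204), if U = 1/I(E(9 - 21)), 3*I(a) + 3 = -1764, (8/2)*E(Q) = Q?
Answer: 6172372001882430/589 ≈ 1.0479e+13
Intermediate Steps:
E(Q) = Q/4
I(a) = -589 (I(a) = -1 + (1/3)*(-1764) = -1 - 588 = -589)
U = -1/589 (U = 1/(-589) = -1/589 ≈ -0.0016978)
(2743448 + 2643858)*(U + 1945204) = (2743448 + 2643858)*(-1/589 + 1945204) = 5387306*(1145725155/589) = 6172372001882430/589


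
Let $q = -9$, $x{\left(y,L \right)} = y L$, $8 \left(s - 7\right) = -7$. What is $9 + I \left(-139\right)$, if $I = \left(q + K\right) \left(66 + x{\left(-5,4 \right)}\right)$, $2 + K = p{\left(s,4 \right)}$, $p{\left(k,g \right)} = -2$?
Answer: $83131$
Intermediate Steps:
$s = \frac{49}{8}$ ($s = 7 + \frac{1}{8} \left(-7\right) = 7 - \frac{7}{8} = \frac{49}{8} \approx 6.125$)
$x{\left(y,L \right)} = L y$
$K = -4$ ($K = -2 - 2 = -4$)
$I = -598$ ($I = \left(-9 - 4\right) \left(66 + 4 \left(-5\right)\right) = - 13 \left(66 - 20\right) = \left(-13\right) 46 = -598$)
$9 + I \left(-139\right) = 9 - -83122 = 9 + 83122 = 83131$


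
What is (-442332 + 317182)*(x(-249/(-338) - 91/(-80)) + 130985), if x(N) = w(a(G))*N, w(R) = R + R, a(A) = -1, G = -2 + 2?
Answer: -11081197261415/676 ≈ -1.6392e+10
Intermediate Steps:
G = 0
w(R) = 2*R
x(N) = -2*N (x(N) = (2*(-1))*N = -2*N)
(-442332 + 317182)*(x(-249/(-338) - 91/(-80)) + 130985) = (-442332 + 317182)*(-2*(-249/(-338) - 91/(-80)) + 130985) = -125150*(-2*(-249*(-1/338) - 91*(-1/80)) + 130985) = -125150*(-2*(249/338 + 91/80) + 130985) = -125150*(-2*25339/13520 + 130985) = -125150*(-25339/6760 + 130985) = -125150*885433261/6760 = -11081197261415/676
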